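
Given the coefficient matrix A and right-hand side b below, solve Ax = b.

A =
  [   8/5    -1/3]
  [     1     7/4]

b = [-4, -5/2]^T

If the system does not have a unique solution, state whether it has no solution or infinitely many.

From equation 2: x_1 = -5/2 − 7/4·x_2.
Substitute into equation 1 and solve: x_2 = 0.
Then x_1 = -5/2.

x_1 = -5/2, x_2 = 0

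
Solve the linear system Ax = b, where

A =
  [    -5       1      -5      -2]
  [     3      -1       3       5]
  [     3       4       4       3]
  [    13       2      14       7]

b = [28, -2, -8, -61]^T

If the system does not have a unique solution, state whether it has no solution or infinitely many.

no solution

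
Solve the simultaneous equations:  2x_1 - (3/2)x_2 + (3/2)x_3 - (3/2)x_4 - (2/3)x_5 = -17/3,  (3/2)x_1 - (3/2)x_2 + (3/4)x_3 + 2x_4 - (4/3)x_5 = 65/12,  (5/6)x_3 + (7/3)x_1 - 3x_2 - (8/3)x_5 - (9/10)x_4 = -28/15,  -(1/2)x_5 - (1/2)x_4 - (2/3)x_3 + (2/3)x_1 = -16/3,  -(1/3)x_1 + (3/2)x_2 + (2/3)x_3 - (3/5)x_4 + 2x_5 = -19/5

Row-reduce:
R1 ← R1 / (2).
R2 ← R2 − 3/2·R1.
R3 ← R3 − 7/3·R1.
R4 ← R4 − 2/3·R1.
R5 ← R5 + 1/3·R1.
R2 ← R2 / (-3/8).
R1 ← R1 + 3/4·R2.
R3 ← R3 + 5/4·R2.
R4 ← R4 − 1/2·R2.
R5 ← R5 − 5/4·R2.
R3 ← R3 / (1/3).
R1 ← R1 − 3/2·R3.
R2 ← R2 − 1·R3.
R4 ← R4 + 5/3·R3.
R5 ← R5 + 1/3·R3.
R4 ← R4 / (-131/3).
R1 ← R1 − 721/20·R4.
R2 ← R2 − 611/30·R4.
R3 ← R3 + 287/10·R4.
Rank is 4 with 5 unknowns, leaving x_5 free.

infinitely many solutions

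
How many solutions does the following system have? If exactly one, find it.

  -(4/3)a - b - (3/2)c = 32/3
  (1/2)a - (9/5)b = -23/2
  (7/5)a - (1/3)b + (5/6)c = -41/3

Row-reduce the augmented matrix:
R1 ← R1 / (-4/3).
R2 ← R2 − 1/2·R1.
R3 ← R3 − 7/5·R1.
R2 ← R2 / (-87/40).
R1 ← R1 − 3/4·R2.
R3 ← R3 + 83/60·R2.
R3 ← R3 / (-167/435).
R1 ← R1 − 27/29·R3.
R2 ← R2 − 15/58·R3.
Reading off the reduced rows gives a = -5, b = 5, c = -6.

a = -5, b = 5, c = -6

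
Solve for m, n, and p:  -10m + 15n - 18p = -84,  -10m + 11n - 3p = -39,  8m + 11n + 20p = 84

m = 3, n = 0, p = 3

Row-reduce the augmented matrix:
R1 ← R1 / (-10).
R2 ← R2 + 10·R1.
R3 ← R3 − 8·R1.
R2 ← R2 / (-4).
R1 ← R1 + 3/2·R2.
R3 ← R3 − 23·R2.
R3 ← R3 / (1837/20).
R1 ← R1 + 153/40·R3.
R2 ← R2 + 15/4·R3.
Reading off the reduced rows gives m = 3, n = 0, p = 3.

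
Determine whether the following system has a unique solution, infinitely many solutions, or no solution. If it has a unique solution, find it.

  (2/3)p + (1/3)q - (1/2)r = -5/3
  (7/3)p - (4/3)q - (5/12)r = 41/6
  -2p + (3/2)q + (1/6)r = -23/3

infinitely many solutions

Row-reduce:
R1 ← R1 / (2/3).
R2 ← R2 − 7/3·R1.
R3 ← R3 + 2·R1.
R2 ← R2 / (-5/2).
R1 ← R1 − 1/2·R2.
R3 ← R3 − 5/2·R2.
Rank is 2 with 3 unknowns, leaving r free.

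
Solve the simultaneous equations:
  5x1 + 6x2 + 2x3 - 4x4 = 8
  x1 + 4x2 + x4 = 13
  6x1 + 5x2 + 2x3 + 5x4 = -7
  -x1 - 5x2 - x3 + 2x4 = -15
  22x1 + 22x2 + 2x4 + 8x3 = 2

x1 = -2, x2 = 4, x3 = -5, x4 = -1

Row-reduce the augmented matrix:
R1 ← R1 / (5).
R2 ← R2 − 1·R1.
R3 ← R3 − 6·R1.
R4 ← R4 + 1·R1.
R5 ← R5 − 22·R1.
R2 ← R2 / (14/5).
R1 ← R1 − 6/5·R2.
R3 ← R3 + 11/5·R2.
R4 ← R4 + 19/5·R2.
R5 ← R5 + 22/5·R2.
R3 ← R3 / (-5/7).
R1 ← R1 − 4/7·R3.
R2 ← R2 + 1/7·R3.
R4 ← R4 + 8/7·R3.
R5 ← R5 + 10/7·R3.
R4 ← R4 / (-143/10).
R1 ← R1 − 37/5·R4.
R2 ← R2 + 8/5·R4.
R3 ← R3 + 157/10·R4.
R5 reduces to 0 = 0, so the extra equation is consistent.
Reading off the reduced rows gives x1 = -2, x2 = 4, x3 = -5, x4 = -1.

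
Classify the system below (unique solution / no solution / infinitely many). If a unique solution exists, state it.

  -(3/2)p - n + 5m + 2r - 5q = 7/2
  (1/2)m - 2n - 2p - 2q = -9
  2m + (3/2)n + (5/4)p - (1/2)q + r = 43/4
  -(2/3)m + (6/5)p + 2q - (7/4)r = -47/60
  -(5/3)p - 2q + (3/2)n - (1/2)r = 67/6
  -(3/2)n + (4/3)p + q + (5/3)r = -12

Row-reduce the augmented matrix:
R1 ← R1 / (5).
R2 ← R2 − 1/2·R1.
R3 ← R3 − 2·R1.
R4 ← R4 + 2/3·R1.
R2 ← R2 / (-19/10).
R1 ← R1 + 1/5·R2.
R3 ← R3 − 19/10·R2.
R4 ← R4 + 2/15·R2.
R5 ← R5 − 3/2·R2.
R6 ← R6 + 3/2·R2.
Swap R3 and R4.
R3 ← R3 / (322/285).
R1 ← R1 + 2/19·R3.
R2 ← R2 − 37/38·R3.
R5 ← R5 + 713/228·R3.
R6 ← R6 − 637/228·R3.
Swap R4 and R5.
R4 ← R4 / (67/84).
R1 ← R1 + 114/161·R4.
R2 ← R2 + 145/322·R4.
R3 ← R3 − 205/161·R4.
R6 ← R6 + 379/276·R4.
Swap R5 and R6.
R5 ← R5 / (-98977/36984).
R1 ← R1 + 12051/3082·R5.
R2 ← R2 + 1997/1541·R5.
R3 ← R3 − 38475/6164·R5.
R4 ← R4 + 3175/536·R5.
R6 reduces to 0 = 0, so the extra equation is consistent.
Reading off the reduced rows gives m = 2, n = 6, p = -1, q = 0, r = -1.

m = 2, n = 6, p = -1, q = 0, r = -1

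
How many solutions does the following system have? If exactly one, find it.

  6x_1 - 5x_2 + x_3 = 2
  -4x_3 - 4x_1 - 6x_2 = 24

infinitely many solutions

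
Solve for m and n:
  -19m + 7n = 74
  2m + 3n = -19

m = -5, n = -3

Row-reduce the augmented matrix:
R1 ← R1 / (-19).
R2 ← R2 − 2·R1.
R2 ← R2 / (71/19).
R1 ← R1 + 7/19·R2.
Reading off the reduced rows gives m = -5, n = -3.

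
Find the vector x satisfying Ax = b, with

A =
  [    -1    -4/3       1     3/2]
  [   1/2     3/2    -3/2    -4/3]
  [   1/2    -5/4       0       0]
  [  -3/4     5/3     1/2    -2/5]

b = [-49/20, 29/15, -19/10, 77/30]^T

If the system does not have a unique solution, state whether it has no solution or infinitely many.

Row-reduce the augmented matrix:
R1 ← R1 / (-1).
R2 ← R2 − 1/2·R1.
R3 ← R3 − 1/2·R1.
R4 ← R4 + 3/4·R1.
R2 ← R2 / (5/6).
R1 ← R1 − 4/3·R2.
R3 ← R3 + 23/12·R2.
R4 ← R4 − 8/3·R2.
R3 ← R3 / (-9/5).
R1 ← R1 − 3/5·R3.
R2 ← R2 + 6/5·R3.
R4 ← R4 − 59/20·R3.
R4 ← R4 / (-2713/4320).
R1 ← R1 + 55/72·R4.
R2 ← R2 + 11/36·R4.
R3 ← R3 − 71/216·R4.
Reading off the reduced rows gives x_1 = 6/5, x_2 = 2, x_3 = 2/3, x_4 = 1/2.

x_1 = 6/5, x_2 = 2, x_3 = 2/3, x_4 = 1/2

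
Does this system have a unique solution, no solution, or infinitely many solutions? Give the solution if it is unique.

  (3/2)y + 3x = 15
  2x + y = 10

Row-reduce:
R1 ← R1 / (3).
R2 ← R2 − 2·R1.
Rank is 1 with 2 unknowns, leaving y free.

infinitely many solutions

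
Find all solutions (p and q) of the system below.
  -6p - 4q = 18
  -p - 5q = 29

p = 1, q = -6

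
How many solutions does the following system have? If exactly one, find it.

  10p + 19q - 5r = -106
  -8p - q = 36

infinitely many solutions

Row-reduce:
R1 ← R1 / (10).
R2 ← R2 + 8·R1.
R2 ← R2 / (71/5).
R1 ← R1 − 19/10·R2.
Rank is 2 with 3 unknowns, leaving r free.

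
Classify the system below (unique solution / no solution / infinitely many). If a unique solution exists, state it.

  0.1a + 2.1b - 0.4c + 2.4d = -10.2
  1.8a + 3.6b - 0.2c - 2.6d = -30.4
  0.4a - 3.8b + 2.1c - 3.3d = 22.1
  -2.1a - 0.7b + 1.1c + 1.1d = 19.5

Row-reduce the augmented matrix:
R1 ← R1 / (1/10).
R2 ← R2 − 9/5·R1.
R3 ← R3 − 2/5·R1.
R4 ← R4 + 21/10·R1.
R2 ← R2 / (-171/5).
R1 ← R1 − 21·R2.
R3 ← R3 + 61/5·R2.
R4 ← R4 − 217/5·R2.
R3 ← R3 / (2057/1710).
R1 ← R1 − 17/57·R3.
R2 ← R2 + 35/171·R3.
R4 ← R4 − 2707/1710·R3.
R4 ← R4 / (-22925/2057).
R1 ← R1 + 602/121·R4.
R2 ← R2 − 3958/2057·R4.
R3 ← R3 − 5879/2057·R4.
Reading off the reduced rows gives a = -5, b = -5, c = 4, d = 1.

a = -5, b = -5, c = 4, d = 1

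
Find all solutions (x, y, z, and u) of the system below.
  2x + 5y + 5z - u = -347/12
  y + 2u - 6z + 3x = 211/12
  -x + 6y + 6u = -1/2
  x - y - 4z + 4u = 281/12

x = 0, y = -11/4, z = -5/2, u = 8/3

Row-reduce the augmented matrix:
R1 ← R1 / (2).
R2 ← R2 − 3·R1.
R3 ← R3 + 1·R1.
R4 ← R4 − 1·R1.
R2 ← R2 / (-13/2).
R1 ← R1 − 5/2·R2.
R3 ← R3 − 17/2·R2.
R4 ← R4 + 7/2·R2.
R3 ← R3 / (-197/13).
R1 ← R1 + 35/13·R3.
R2 ← R2 − 27/13·R3.
R4 ← R4 − 10/13·R3.
R4 ← R4 / (616/197).
R1 ← R1 + 186/197·R4.
R2 ← R2 − 166/197·R4.
R3 ← R3 + 131/197·R4.
Reading off the reduced rows gives x = 0, y = -11/4, z = -5/2, u = 8/3.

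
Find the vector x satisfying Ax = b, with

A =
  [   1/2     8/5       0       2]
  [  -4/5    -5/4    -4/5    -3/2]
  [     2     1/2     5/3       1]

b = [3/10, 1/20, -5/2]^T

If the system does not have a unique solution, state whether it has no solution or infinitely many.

Row-reduce:
R1 ← R1 / (1/2).
R2 ← R2 + 4/5·R1.
R3 ← R3 − 2·R1.
R2 ← R2 / (131/100).
R1 ← R1 − 16/5·R2.
R3 ← R3 + 59/10·R2.
R3 ← R3 / (-761/393).
R1 ← R1 − 256/131·R3.
R2 ← R2 + 80/131·R3.
Rank is 3 with 4 unknowns, leaving x_4 free.

infinitely many solutions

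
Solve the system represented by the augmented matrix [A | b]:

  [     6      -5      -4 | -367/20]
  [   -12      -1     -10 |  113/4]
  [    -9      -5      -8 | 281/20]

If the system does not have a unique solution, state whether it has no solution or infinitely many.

x_1 = -2, x_2 = 7/4, x_3 = -3/5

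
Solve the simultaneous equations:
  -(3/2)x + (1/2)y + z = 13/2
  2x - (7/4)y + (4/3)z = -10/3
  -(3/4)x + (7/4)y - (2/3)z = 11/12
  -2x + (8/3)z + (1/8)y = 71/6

no solution

Row-reduce:
R1 ← R1 / (-3/2).
R2 ← R2 − 2·R1.
R3 ← R3 + 3/4·R1.
R4 ← R4 + 2·R1.
R2 ← R2 / (-13/12).
R1 ← R1 + 1/3·R2.
R3 ← R3 − 3/2·R2.
R4 ← R4 + 13/24·R2.
R3 ← R3 / (197/78).
R1 ← R1 + 58/39·R3.
R2 ← R2 + 32/13·R3.
Row 4 reduces to 0 = 1/2, a contradiction. The system is inconsistent.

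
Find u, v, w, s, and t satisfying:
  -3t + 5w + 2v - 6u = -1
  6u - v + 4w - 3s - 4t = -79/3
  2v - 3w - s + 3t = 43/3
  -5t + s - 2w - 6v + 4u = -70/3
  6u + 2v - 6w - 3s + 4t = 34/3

u = -5/3, v = 5/3, w = -5/3, s = 0, t = 2

Row-reduce the augmented matrix:
R1 ← R1 / (-6).
R2 ← R2 − 6·R1.
R4 ← R4 − 4·R1.
R5 ← R5 − 6·R1.
R1 ← R1 + 1/3·R2.
R3 ← R3 − 2·R2.
R4 ← R4 + 14/3·R2.
R5 ← R5 − 4·R2.
R3 ← R3 / (-21).
R1 ← R1 − 13/6·R3.
R2 ← R2 − 9·R3.
R4 ← R4 − 130/3·R3.
R5 ← R5 + 37·R3.
R4 ← R4 / (-169/63).
R1 ← R1 + 61/126·R4.
R2 ← R2 + 6/7·R4.
R3 ← R3 + 5/21·R4.
R5 ← R5 − 4/21·R4.
R5 ← R5 / (-216/169).
R1 ← R1 − 253/338·R5.
R2 ← R2 − 296/169·R5.
R3 ← R3 + 68/169·R5.
R4 ← R4 − 289/169·R5.
Reading off the reduced rows gives u = -5/3, v = 5/3, w = -5/3, s = 0, t = 2.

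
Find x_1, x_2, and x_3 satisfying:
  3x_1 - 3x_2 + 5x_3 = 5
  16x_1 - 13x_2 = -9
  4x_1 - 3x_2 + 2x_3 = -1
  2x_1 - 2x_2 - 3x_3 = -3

x_1 = -3, x_2 = -3, x_3 = 1

Row-reduce the augmented matrix:
R1 ← R1 / (3).
R2 ← R2 − 16·R1.
R3 ← R3 − 4·R1.
R4 ← R4 − 2·R1.
R2 ← R2 / (3).
R1 ← R1 + 1·R2.
R3 ← R3 − 1·R2.
R3 ← R3 / (38/9).
R1 ← R1 + 65/9·R3.
R2 ← R2 + 80/9·R3.
R4 ← R4 + 19/3·R3.
R4 reduces to 0 = 0, so the extra equation is consistent.
Reading off the reduced rows gives x_1 = -3, x_2 = -3, x_3 = 1.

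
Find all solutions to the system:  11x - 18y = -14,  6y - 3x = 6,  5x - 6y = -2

Row-reduce the augmented matrix:
R1 ← R1 / (11).
R2 ← R2 + 3·R1.
R3 ← R3 − 5·R1.
R2 ← R2 / (12/11).
R1 ← R1 + 18/11·R2.
R3 ← R3 − 24/11·R2.
R3 reduces to 0 = 0, so the extra equation is consistent.
Reading off the reduced rows gives x = 2, y = 2.

x = 2, y = 2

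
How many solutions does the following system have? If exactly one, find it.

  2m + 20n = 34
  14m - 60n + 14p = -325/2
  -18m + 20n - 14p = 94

no solution

Row-reduce:
R1 ← R1 / (2).
R2 ← R2 − 14·R1.
R3 ← R3 + 18·R1.
R2 ← R2 / (-200).
R1 ← R1 − 10·R2.
R3 ← R3 − 200·R2.
Row 3 reduces to 0 = -1/2, a contradiction. The system is inconsistent.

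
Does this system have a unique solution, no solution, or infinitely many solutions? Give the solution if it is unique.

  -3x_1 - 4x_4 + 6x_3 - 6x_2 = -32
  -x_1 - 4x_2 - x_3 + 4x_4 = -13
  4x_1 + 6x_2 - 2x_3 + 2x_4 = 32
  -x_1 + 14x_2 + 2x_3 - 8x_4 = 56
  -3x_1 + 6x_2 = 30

Row-reduce the augmented matrix:
R1 ← R1 / (-3).
R2 ← R2 + 1·R1.
R3 ← R3 − 4·R1.
R4 ← R4 + 1·R1.
R5 ← R5 + 3·R1.
R2 ← R2 / (-2).
R1 ← R1 − 2·R2.
R3 ← R3 + 2·R2.
R4 ← R4 − 16·R2.
R5 ← R5 − 12·R2.
R3 ← R3 / (9).
R1 ← R1 + 5·R3.
R2 ← R2 − 3/2·R3.
R4 ← R4 + 24·R3.
R5 ← R5 + 24·R3.
R4 ← R4 / (116/9).
R1 ← R1 − 50/27·R4.
R2 ← R2 + 11/9·R4.
R3 ← R3 + 26/27·R4.
R5 ← R5 − 116/9·R4.
R5 reduces to 0 = 0, so the extra equation is consistent.
Reading off the reduced rows gives x_1 = 0, x_2 = 5, x_3 = 1, x_4 = 2.

x_1 = 0, x_2 = 5, x_3 = 1, x_4 = 2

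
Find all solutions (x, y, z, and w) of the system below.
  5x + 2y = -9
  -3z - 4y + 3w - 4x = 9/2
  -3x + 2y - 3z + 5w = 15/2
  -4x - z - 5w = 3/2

x = -2, y = 1/2, z = 3/2, w = 1

Row-reduce the augmented matrix:
R1 ← R1 / (5).
R2 ← R2 + 4·R1.
R3 ← R3 + 3·R1.
R4 ← R4 + 4·R1.
R2 ← R2 / (-12/5).
R1 ← R1 − 2/5·R2.
R3 ← R3 − 16/5·R2.
R4 ← R4 − 8/5·R2.
R3 ← R3 / (-7).
R1 ← R1 + 1/2·R3.
R2 ← R2 − 5/4·R3.
R4 ← R4 + 3·R3.
R4 ← R4 / (-48/7).
R1 ← R1 + 1/7·R4.
R2 ← R2 − 5/14·R4.
R3 ← R3 + 9/7·R4.
Reading off the reduced rows gives x = -2, y = 1/2, z = 3/2, w = 1.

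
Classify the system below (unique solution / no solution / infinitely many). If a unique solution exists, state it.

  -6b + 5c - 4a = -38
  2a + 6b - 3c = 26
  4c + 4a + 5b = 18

Row-reduce the augmented matrix:
R1 ← R1 / (-4).
R2 ← R2 − 2·R1.
R3 ← R3 − 4·R1.
R2 ← R2 / (3).
R1 ← R1 − 3/2·R2.
R3 ← R3 + 1·R2.
R3 ← R3 / (53/6).
R1 ← R1 + 1·R3.
R2 ← R2 + 1/6·R3.
Reading off the reduced rows gives a = 4, b = 2, c = -2.

a = 4, b = 2, c = -2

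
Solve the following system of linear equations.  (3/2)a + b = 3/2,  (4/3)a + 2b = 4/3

a = 1, b = 0

Row-reduce the augmented matrix:
R1 ← R1 / (3/2).
R2 ← R2 − 4/3·R1.
R2 ← R2 / (10/9).
R1 ← R1 − 2/3·R2.
Reading off the reduced rows gives a = 1, b = 0.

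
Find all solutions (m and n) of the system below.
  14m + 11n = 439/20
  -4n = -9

Row-reduce the augmented matrix:
R1 ← R1 / (14).
R2 ← R2 / (-4).
R1 ← R1 − 11/14·R2.
Reading off the reduced rows gives m = -1/5, n = 9/4.

m = -1/5, n = 9/4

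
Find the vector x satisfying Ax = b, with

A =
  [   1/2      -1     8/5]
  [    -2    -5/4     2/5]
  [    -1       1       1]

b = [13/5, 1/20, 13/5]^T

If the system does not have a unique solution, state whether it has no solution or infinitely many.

x_1 = 0, x_2 = 3/5, x_3 = 2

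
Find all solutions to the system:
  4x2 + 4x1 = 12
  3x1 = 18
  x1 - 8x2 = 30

x1 = 6, x2 = -3

Row-reduce the augmented matrix:
R1 ← R1 / (4).
R2 ← R2 − 3·R1.
R3 ← R3 − 1·R1.
R2 ← R2 / (-3).
R1 ← R1 − 1·R2.
R3 ← R3 + 9·R2.
R3 reduces to 0 = 0, so the extra equation is consistent.
Reading off the reduced rows gives x1 = 6, x2 = -3.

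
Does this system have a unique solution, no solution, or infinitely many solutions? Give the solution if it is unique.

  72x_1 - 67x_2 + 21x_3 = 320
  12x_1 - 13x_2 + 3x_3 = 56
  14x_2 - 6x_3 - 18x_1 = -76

infinitely many solutions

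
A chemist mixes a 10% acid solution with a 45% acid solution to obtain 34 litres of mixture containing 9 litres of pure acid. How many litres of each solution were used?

Let a = litres of solution A, b = litres of solution B.
  a + b = 34
  (1/10)a + (9/20)b = 9
Row-reduce the augmented matrix:
R2 ← R2 − 1/10·R1.
R2 ← R2 / (7/20).
R1 ← R1 − 1·R2.
Reading off the reduced rows gives a = 18, b = 16.

litres of solution A: 18, litres of solution B: 16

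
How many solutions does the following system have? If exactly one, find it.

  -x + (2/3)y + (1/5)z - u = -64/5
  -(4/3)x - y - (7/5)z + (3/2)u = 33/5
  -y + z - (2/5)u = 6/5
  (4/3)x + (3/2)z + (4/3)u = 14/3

x = 6, y = -6, z = -4, u = 2

Row-reduce the augmented matrix:
R1 ← R1 / (-1).
R2 ← R2 + 4/3·R1.
R4 ← R4 − 4/3·R1.
R2 ← R2 / (-17/9).
R1 ← R1 + 2/3·R2.
R3 ← R3 + 1·R2.
R4 ← R4 − 8/9·R2.
R3 ← R3 / (32/17).
R1 ← R1 − 33/85·R3.
R2 ← R2 − 15/17·R3.
R4 ← R4 − 167/170·R3.
R4 ← R4 / (22319/9600).
R1 ← R1 − 627/1600·R4.
R2 ← R2 + 39/64·R4.
R3 ← R3 + 323/320·R4.
Reading off the reduced rows gives x = 6, y = -6, z = -4, u = 2.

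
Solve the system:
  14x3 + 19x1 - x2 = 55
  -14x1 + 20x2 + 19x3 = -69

infinitely many solutions

Row-reduce:
R1 ← R1 / (19).
R2 ← R2 + 14·R1.
R2 ← R2 / (366/19).
R1 ← R1 + 1/19·R2.
Rank is 2 with 3 unknowns, leaving x3 free.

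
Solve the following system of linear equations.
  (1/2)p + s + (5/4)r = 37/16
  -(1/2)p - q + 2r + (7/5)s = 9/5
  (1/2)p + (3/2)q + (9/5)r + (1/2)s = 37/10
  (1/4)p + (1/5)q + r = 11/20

Row-reduce the augmented matrix:
R1 ← R1 / (1/2).
R2 ← R2 + 1/2·R1.
R3 ← R3 − 1/2·R1.
R4 ← R4 − 1/4·R1.
R2 ← R2 / (-1).
R3 ← R3 − 3/2·R2.
R4 ← R4 − 1/5·R2.
R3 ← R3 / (217/40).
R1 ← R1 − 5/2·R3.
R2 ← R2 + 13/4·R3.
R4 ← R4 − 41/40·R3.
R4 ← R4 / (-106/175).
R1 ← R1 − 4/7·R4.
R2 ← R2 + 19/35·R4.
R3 ← R3 − 4/7·R4.
Reading off the reduced rows gives p = 0, q = 3/2, r = 1/4, s = 2.

p = 0, q = 3/2, r = 1/4, s = 2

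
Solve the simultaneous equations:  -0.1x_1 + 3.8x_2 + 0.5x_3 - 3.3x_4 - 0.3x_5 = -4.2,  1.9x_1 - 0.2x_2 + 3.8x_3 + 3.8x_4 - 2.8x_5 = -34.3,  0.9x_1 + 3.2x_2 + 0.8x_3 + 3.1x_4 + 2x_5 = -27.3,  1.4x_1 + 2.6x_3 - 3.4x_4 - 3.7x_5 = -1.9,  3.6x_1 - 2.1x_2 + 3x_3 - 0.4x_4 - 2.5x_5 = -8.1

x_1 = -1, x_2 = -4, x_3 = -4, x_4 = -4, x_5 = 1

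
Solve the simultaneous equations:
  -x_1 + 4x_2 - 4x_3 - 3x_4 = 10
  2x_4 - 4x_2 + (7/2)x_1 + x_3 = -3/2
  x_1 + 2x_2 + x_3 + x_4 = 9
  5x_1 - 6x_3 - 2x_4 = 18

no solution

Row-reduce:
R1 ← R1 / (-1).
R2 ← R2 − 7/2·R1.
R3 ← R3 − 1·R1.
R4 ← R4 − 5·R1.
R2 ← R2 / (10).
R1 ← R1 + 4·R2.
R3 ← R3 − 6·R2.
R4 ← R4 − 20·R2.
R3 ← R3 / (24/5).
R1 ← R1 + 6/5·R3.
R2 ← R2 + 13/10·R3.
Row 4 reduces to 0 = 1, a contradiction. The system is inconsistent.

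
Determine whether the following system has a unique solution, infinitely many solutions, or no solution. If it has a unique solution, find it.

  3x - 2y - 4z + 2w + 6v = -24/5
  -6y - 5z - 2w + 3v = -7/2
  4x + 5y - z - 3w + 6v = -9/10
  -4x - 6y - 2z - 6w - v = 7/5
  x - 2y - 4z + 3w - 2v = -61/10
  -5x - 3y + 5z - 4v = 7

x = 2/5, y = -1/2, z = 3/2, w = -1/2, v = 0

Row-reduce the augmented matrix:
R1 ← R1 / (3).
R3 ← R3 − 4·R1.
R4 ← R4 + 4·R1.
R5 ← R5 − 1·R1.
R6 ← R6 + 5·R1.
R2 ← R2 / (-6).
R1 ← R1 + 2/3·R2.
R3 ← R3 − 23/3·R2.
R4 ← R4 + 26/3·R2.
R5 ← R5 + 4/3·R2.
R6 ← R6 + 19/3·R2.
R3 ← R3 / (-37/18).
R1 ← R1 + 7/9·R3.
R2 ← R2 − 5/6·R3.
R4 ← R4 + 1/9·R3.
R5 ← R5 + 14/9·R3.
R6 ← R6 − 65/18·R3.
Swap R4 and R5.
R4 ← R4 / (9).
R1 ← R1 − 4·R4.
R2 ← R2 + 3·R4.
R3 ← R3 − 4·R4.
R6 ← R6 + 9·R4.
R5 ← R5 / (95/37).
R1 ← R1 − 1220/333·R5.
R2 ← R2 + 197/111·R5.
R3 ← R3 − 599/333·R5.
R4 ← R4 + 224/333·R5.
R6 reduces to 0 = 0, so the extra equation is consistent.
Reading off the reduced rows gives x = 2/5, y = -1/2, z = 3/2, w = -1/2, v = 0.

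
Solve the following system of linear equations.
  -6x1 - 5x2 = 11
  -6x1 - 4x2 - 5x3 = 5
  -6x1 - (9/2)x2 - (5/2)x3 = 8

Row-reduce:
R1 ← R1 / (-6).
R2 ← R2 + 6·R1.
R3 ← R3 + 6·R1.
R1 ← R1 − 5/6·R2.
R3 ← R3 − 1/2·R2.
Rank is 2 with 3 unknowns, leaving x3 free.

infinitely many solutions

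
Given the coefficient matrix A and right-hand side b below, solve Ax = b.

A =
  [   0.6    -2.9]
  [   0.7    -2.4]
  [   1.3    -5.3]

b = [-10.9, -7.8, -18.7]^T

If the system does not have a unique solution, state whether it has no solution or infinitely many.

x_1 = 6, x_2 = 5

Row-reduce the augmented matrix:
R1 ← R1 / (3/5).
R2 ← R2 − 7/10·R1.
R3 ← R3 − 13/10·R1.
R2 ← R2 / (59/60).
R1 ← R1 + 29/6·R2.
R3 ← R3 − 59/60·R2.
R3 reduces to 0 = 0, so the extra equation is consistent.
Reading off the reduced rows gives x_1 = 6, x_2 = 5.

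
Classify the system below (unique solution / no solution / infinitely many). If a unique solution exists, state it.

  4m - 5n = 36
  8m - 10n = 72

infinitely many solutions

Row-reduce:
R1 ← R1 / (4).
R2 ← R2 − 8·R1.
Rank is 1 with 2 unknowns, leaving n free.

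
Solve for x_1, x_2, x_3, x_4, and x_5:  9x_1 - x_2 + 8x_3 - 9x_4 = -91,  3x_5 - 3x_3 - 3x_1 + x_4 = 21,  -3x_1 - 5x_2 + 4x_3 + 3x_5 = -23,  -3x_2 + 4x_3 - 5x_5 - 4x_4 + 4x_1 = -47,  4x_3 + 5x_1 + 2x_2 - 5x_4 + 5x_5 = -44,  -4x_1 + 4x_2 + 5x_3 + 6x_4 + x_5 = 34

Row-reduce the augmented matrix:
R1 ← R1 / (9).
R2 ← R2 + 3·R1.
R3 ← R3 + 3·R1.
R4 ← R4 − 4·R1.
R5 ← R5 − 5·R1.
R6 ← R6 + 4·R1.
R2 ← R2 / (-1/3).
R1 ← R1 + 1/9·R2.
R3 ← R3 + 16/3·R2.
R4 ← R4 + 23/9·R2.
R5 ← R5 − 23/9·R2.
R6 ← R6 − 32/9·R2.
R3 ← R3 / (12).
R1 ← R1 − 1·R3.
R2 ← R2 − 1·R3.
R4 ← R4 − 3·R3.
R5 ← R5 + 3·R3.
R6 ← R6 − 5·R3.
R4 ← R4 / (97/12).
R1 ← R1 + 11/4·R4.
R2 ← R2 − 43/12·R4.
R3 ← R3 − 29/12·R4.
R5 ← R5 + 97/12·R4.
R6 ← R6 + 377/12·R4.
Swap R5 and R6.
R5 ← R5 / (-1295/97).
R1 ← R1 + 286/97·R5.
R2 ← R2 − 211/97·R5.
R3 ← R3 − 122/97·R5.
R4 ← R4 + 201/97·R5.
R6 reduces to 0 = 0, so the extra equation is consistent.
Reading off the reduced rows gives x_1 = -4, x_2 = 4, x_3 = -3, x_4 = 3, x_5 = -1.

x_1 = -4, x_2 = 4, x_3 = -3, x_4 = 3, x_5 = -1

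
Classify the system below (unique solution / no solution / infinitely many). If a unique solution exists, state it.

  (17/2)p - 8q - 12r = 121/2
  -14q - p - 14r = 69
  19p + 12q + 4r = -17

Row-reduce:
R1 ← R1 / (17/2).
R2 ← R2 + 1·R1.
R3 ← R3 − 19·R1.
R2 ← R2 / (-254/17).
R1 ← R1 + 16/17·R2.
R3 ← R3 − 508/17·R2.
Rank is 2 with 3 unknowns, leaving r free.

infinitely many solutions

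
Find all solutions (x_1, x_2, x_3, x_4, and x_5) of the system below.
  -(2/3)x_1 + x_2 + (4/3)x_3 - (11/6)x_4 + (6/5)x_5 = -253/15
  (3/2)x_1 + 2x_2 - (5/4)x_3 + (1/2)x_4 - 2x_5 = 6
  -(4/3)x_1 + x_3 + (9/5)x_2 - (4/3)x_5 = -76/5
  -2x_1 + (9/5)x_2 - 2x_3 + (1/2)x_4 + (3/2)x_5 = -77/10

infinitely many solutions

Row-reduce:
R1 ← R1 / (-2/3).
R2 ← R2 − 3/2·R1.
R3 ← R3 + 4/3·R1.
R4 ← R4 + 2·R1.
R2 ← R2 / (17/4).
R1 ← R1 + 3/2·R2.
R3 ← R3 + 1/5·R2.
R4 ← R4 + 6/5·R2.
R3 ← R3 / (-404/255).
R1 ← R1 + 47/34·R3.
R2 ← R2 − 7/17·R3.
R4 ← R4 + 468/85·R3.
R4 ← R4 / (-1449/202).
R1 ← R1 + 2553/1616·R4.
R2 ← R2 − 45/808·R4.
R3 ← R3 + 1783/808·R4.
Rank is 4 with 5 unknowns, leaving x_5 free.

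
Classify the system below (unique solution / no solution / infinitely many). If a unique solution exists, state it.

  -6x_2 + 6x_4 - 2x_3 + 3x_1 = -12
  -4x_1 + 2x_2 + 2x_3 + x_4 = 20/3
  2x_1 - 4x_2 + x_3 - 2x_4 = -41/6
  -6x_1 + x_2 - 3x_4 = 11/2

x_1 = -2/3, x_2 = 3/2, x_3 = 1/2, x_4 = 0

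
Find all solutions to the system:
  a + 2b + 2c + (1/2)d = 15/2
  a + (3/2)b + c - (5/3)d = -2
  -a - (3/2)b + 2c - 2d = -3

Row-reduce:
R2 ← R2 − 1·R1.
R3 ← R3 + 1·R1.
R2 ← R2 / (-1/2).
R1 ← R1 − 2·R2.
R3 ← R3 − 1/2·R2.
R3 ← R3 / (3).
R1 ← R1 + 2·R3.
R2 ← R2 − 2·R3.
Rank is 3 with 4 unknowns, leaving d free.

infinitely many solutions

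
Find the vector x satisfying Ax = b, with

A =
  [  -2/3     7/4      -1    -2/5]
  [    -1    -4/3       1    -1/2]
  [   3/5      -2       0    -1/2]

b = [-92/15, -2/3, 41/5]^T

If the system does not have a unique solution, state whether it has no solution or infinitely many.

infinitely many solutions

Row-reduce:
R1 ← R1 / (-2/3).
R2 ← R2 + 1·R1.
R3 ← R3 − 3/5·R1.
R2 ← R2 / (-95/24).
R1 ← R1 + 21/8·R2.
R3 ← R3 + 17/40·R2.
R3 ← R3 / (-111/95).
R1 ← R1 + 3/19·R3.
R2 ← R2 + 12/19·R3.
Rank is 3 with 4 unknowns, leaving x_4 free.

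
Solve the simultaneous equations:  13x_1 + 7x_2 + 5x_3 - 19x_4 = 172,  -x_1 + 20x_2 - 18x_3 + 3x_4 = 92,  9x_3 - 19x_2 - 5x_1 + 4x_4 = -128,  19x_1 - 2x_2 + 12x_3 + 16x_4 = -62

Row-reduce the augmented matrix:
R1 ← R1 / (13).
R2 ← R2 + 1·R1.
R3 ← R3 + 5·R1.
R4 ← R4 − 19·R1.
R2 ← R2 / (267/13).
R1 ← R1 − 7/13·R2.
R3 ← R3 + 212/13·R2.
R4 ← R4 + 159/13·R2.
R3 ← R3 / (-818/267).
R1 ← R1 − 226/267·R3.
R2 ← R2 + 229/267·R3.
R4 ← R4 + 516/89·R3.
R4 ← R4 / (19891/409).
R1 ← R1 + 850/409·R4.
R2 ← R2 − 539/818·R4.
R3 ← R3 − 557/818·R4.
Reading off the reduced rows gives x_1 = 4, x_2 = 3, x_3 = -3, x_4 = -6.

x_1 = 4, x_2 = 3, x_3 = -3, x_4 = -6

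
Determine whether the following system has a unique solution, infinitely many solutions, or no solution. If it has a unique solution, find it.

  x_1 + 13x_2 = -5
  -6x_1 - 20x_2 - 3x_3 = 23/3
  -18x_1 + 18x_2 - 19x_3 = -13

Row-reduce the augmented matrix:
R2 ← R2 + 6·R1.
R3 ← R3 + 18·R1.
R2 ← R2 / (58).
R1 ← R1 − 13·R2.
R3 ← R3 − 252·R2.
R3 ← R3 / (-173/29).
R1 ← R1 − 39/58·R3.
R2 ← R2 + 3/58·R3.
Reading off the reduced rows gives x_1 = -2/3, x_2 = -1/3, x_3 = 1.

x_1 = -2/3, x_2 = -1/3, x_3 = 1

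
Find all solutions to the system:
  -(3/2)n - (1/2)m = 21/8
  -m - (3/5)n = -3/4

From equation 2: m = 3/4 − 3/5·n.
Substitute into equation 1 and solve: n = -5/2.
Then m = 9/4.

m = 9/4, n = -5/2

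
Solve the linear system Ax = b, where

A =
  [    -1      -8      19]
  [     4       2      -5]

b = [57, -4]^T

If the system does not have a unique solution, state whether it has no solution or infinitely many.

Row-reduce:
R1 ← R1 / (-1).
R2 ← R2 − 4·R1.
R2 ← R2 / (-30).
R1 ← R1 − 8·R2.
Rank is 2 with 3 unknowns, leaving x_3 free.

infinitely many solutions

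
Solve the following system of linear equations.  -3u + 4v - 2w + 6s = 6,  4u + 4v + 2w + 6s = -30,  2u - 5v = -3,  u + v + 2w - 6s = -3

infinitely many solutions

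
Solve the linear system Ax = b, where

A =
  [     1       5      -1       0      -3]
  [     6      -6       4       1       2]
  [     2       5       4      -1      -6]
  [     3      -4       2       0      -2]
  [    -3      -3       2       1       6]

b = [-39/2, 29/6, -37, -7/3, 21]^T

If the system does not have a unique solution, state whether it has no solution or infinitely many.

x_1 = -1, x_2 = -5/2, x_3 = -2, x_4 = -3/2, x_5 = 8/3

Row-reduce the augmented matrix:
R2 ← R2 − 6·R1.
R3 ← R3 − 2·R1.
R4 ← R4 − 3·R1.
R5 ← R5 + 3·R1.
R2 ← R2 / (-36).
R1 ← R1 − 5·R2.
R3 ← R3 + 5·R2.
R4 ← R4 + 19·R2.
R5 ← R5 − 12·R2.
R3 ← R3 / (83/18).
R1 ← R1 − 7/18·R3.
R2 ← R2 + 5/18·R3.
R4 ← R4 + 5/18·R3.
R5 ← R5 − 7/3·R3.
R4 ← R4 / (-99/166).
R1 ← R1 − 39/166·R4.
R2 ← R2 + 8/83·R4.
R3 ← R3 + 41/166·R4.
R5 ← R5 − 317/166·R4.
R5 ← R5 / (-226/33).
R1 ← R1 + 16/11·R5.
R2 ← R2 + 4/33·R5.
R3 ← R3 − 31/33·R5.
R4 ← R4 − 206/33·R5.
Reading off the reduced rows gives x_1 = -1, x_2 = -5/2, x_3 = -2, x_4 = -3/2, x_5 = 8/3.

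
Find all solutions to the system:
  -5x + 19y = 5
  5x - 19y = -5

infinitely many solutions

Row-reduce:
R1 ← R1 / (-5).
R2 ← R2 − 5·R1.
Rank is 1 with 2 unknowns, leaving y free.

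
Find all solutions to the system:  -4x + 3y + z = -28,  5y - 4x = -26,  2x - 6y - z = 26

Row-reduce the augmented matrix:
R1 ← R1 / (-4).
R2 ← R2 + 4·R1.
R3 ← R3 − 2·R1.
R2 ← R2 / (2).
R1 ← R1 + 3/4·R2.
R3 ← R3 + 9/2·R2.
R3 ← R3 / (-11/4).
R1 ← R1 + 5/8·R3.
R2 ← R2 + 1/2·R3.
Reading off the reduced rows gives x = 4, y = -2, z = -6.

x = 4, y = -2, z = -6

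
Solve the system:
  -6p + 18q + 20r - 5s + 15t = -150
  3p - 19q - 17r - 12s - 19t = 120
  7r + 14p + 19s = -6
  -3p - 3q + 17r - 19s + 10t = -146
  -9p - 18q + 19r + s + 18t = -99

Row-reduce the augmented matrix:
R1 ← R1 / (-6).
R2 ← R2 − 3·R1.
R3 ← R3 − 14·R1.
R4 ← R4 + 3·R1.
R5 ← R5 + 9·R1.
R2 ← R2 / (-10).
R1 ← R1 + 3·R2.
R3 ← R3 − 42·R2.
R4 ← R4 + 12·R2.
R5 ← R5 + 45·R2.
R3 ← R3 / (364/15).
R1 ← R1 + 37/30·R3.
R2 ← R2 − 7/10·R3.
R4 ← R4 − 77/5·R3.
R5 ← R5 − 41/2·R3.
R4 ← R4 / (3629/104).
R1 ← R1 − 3583/1456·R4.
R2 ← R2 − 623/208·R4.
R3 ← R3 + 1607/728·R4.
R5 ← R5 − 173267/1456·R4.
R5 ← R5 / (-657637/25403).
R1 ← R1 + 37361/25403·R5.
R2 ← R2 + 2141/3629·R5.
R3 ← R3 − 25835/25403·R5.
R4 ← R4 − 2573/3629·R5.
Reading off the reduced rows gives p = -3, q = -1, r = -3, s = 3, t = -5.

p = -3, q = -1, r = -3, s = 3, t = -5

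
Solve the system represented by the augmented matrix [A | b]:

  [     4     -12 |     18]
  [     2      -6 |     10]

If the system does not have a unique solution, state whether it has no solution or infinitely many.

no solution

Row-reduce:
R1 ← R1 / (4).
R2 ← R2 − 2·R1.
Row 2 reduces to 0 = 1, a contradiction. The system is inconsistent.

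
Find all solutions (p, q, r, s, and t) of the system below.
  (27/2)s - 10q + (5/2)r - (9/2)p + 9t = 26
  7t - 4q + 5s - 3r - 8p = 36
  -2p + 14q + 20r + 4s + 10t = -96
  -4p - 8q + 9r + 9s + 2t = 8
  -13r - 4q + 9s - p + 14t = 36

Row-reduce:
R1 ← R1 / (-9/2).
R2 ← R2 + 8·R1.
R3 ← R3 + 2·R1.
R4 ← R4 + 4·R1.
R5 ← R5 + 1·R1.
R2 ← R2 / (124/9).
R1 ← R1 − 20/9·R2.
R3 ← R3 − 166/9·R2.
R4 ← R4 − 8/9·R2.
R5 ← R5 + 16/9·R2.
R3 ← R3 / (1789/62).
R1 ← R1 − 20/31·R3.
R2 ← R2 + 67/124·R3.
R4 ← R4 − 225/31·R3.
R5 ← R5 + 450/31·R3.
R4 ← R4 / (-13720/1789).
R1 ← R1 + 822/1789·R4.
R2 ← R2 + 1682/1789·R4.
R3 ← R3 − 1453/1789·R4.
R5 ← R5 − 27440/1789·R4.
Rank is 4 with 5 unknowns, leaving t free.

infinitely many solutions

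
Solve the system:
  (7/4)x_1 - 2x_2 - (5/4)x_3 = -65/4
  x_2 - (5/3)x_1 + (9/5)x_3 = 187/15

infinitely many solutions

Row-reduce:
R1 ← R1 / (7/4).
R2 ← R2 + 5/3·R1.
R2 ← R2 / (-19/21).
R1 ← R1 + 8/7·R2.
Rank is 2 with 3 unknowns, leaving x_3 free.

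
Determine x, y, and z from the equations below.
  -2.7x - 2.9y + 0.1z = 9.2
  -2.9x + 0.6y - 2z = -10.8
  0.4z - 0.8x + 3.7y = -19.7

Row-reduce the augmented matrix:
R1 ← R1 / (-27/10).
R2 ← R2 + 29/10·R1.
R3 ← R3 + 4/5·R1.
R2 ← R2 / (1003/270).
R1 ← R1 − 29/27·R2.
R3 ← R3 − 1231/270·R2.
R3 ← R3 / (29657/10030).
R1 ← R1 − 574/1003·R3.
R2 ← R2 + 569/1003·R3.
Reading off the reduced rows gives x = 2, y = -5, z = 1.

x = 2, y = -5, z = 1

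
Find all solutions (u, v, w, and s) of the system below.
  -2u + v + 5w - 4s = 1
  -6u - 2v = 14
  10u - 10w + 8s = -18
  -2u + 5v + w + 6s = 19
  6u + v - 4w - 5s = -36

no solution

Row-reduce:
R1 ← R1 / (-2).
R2 ← R2 + 6·R1.
R3 ← R3 − 10·R1.
R4 ← R4 + 2·R1.
R5 ← R5 − 6·R1.
R2 ← R2 / (-5).
R1 ← R1 + 1/2·R2.
R3 ← R3 − 5·R2.
R4 ← R4 − 4·R2.
R5 ← R5 − 4·R2.
Swap R3 and R4.
R3 ← R3 / (-16).
R1 ← R1 + 1·R3.
R2 ← R2 − 3·R3.
R5 ← R5 + 1·R3.
Swap R4 and R5.
R4 ← R4 / (-69/8).
R1 ← R1 + 17/40·R4.
R2 ← R2 − 51/40·R4.
R3 ← R3 + 49/40·R4.
Row 5 reduces to 0 = -2, a contradiction. The system is inconsistent.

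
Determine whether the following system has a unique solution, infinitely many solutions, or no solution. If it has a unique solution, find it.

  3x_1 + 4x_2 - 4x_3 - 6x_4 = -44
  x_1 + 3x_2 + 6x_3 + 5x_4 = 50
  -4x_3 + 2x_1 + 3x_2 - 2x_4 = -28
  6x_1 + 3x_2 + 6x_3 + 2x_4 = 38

Row-reduce the augmented matrix:
R1 ← R1 / (3).
R2 ← R2 − 1·R1.
R3 ← R3 − 2·R1.
R4 ← R4 − 6·R1.
R2 ← R2 / (5/3).
R1 ← R1 − 4/3·R2.
R3 ← R3 − 1/3·R2.
R4 ← R4 + 5·R2.
R3 ← R3 / (-14/5).
R1 ← R1 + 36/5·R3.
R2 ← R2 − 22/5·R3.
R4 ← R4 − 36·R3.
R4 ← R4 / (299/7).
R1 ← R1 + 64/7·R4.
R2 ← R2 − 36/7·R4.
R3 ← R3 + 3/14·R4.
Reading off the reduced rows gives x_1 = 0, x_2 = 0, x_3 = 5, x_4 = 4.

x_1 = 0, x_2 = 0, x_3 = 5, x_4 = 4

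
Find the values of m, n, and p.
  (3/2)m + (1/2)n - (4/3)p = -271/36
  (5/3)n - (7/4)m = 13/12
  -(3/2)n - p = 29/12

Row-reduce the augmented matrix:
R1 ← R1 / (3/2).
R2 ← R2 + 7/4·R1.
R2 ← R2 / (9/4).
R1 ← R1 − 1/3·R2.
R3 ← R3 + 3/2·R2.
R3 ← R3 / (-55/27).
R1 ← R1 + 160/243·R3.
R2 ← R2 + 56/81·R3.
Reading off the reduced rows gives m = -3, n = -5/2, p = 4/3.

m = -3, n = -5/2, p = 4/3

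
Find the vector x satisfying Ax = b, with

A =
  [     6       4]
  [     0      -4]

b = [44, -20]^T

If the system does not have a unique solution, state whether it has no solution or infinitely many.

Row-reduce the augmented matrix:
R1 ← R1 / (6).
R2 ← R2 / (-4).
R1 ← R1 − 2/3·R2.
Reading off the reduced rows gives x_1 = 4, x_2 = 5.

x_1 = 4, x_2 = 5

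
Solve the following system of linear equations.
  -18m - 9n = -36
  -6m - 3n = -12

infinitely many solutions

Row-reduce:
R1 ← R1 / (-18).
R2 ← R2 + 6·R1.
Rank is 1 with 2 unknowns, leaving n free.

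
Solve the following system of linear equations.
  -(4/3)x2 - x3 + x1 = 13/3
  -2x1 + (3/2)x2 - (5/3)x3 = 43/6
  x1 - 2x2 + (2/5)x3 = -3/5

x1 = -1, x2 = -1, x3 = -4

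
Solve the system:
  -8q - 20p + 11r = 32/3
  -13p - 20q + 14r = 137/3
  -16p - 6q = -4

p = 1, q = -2, r = 4/3

Row-reduce the augmented matrix:
R1 ← R1 / (-20).
R2 ← R2 + 13·R1.
R3 ← R3 + 16·R1.
R2 ← R2 / (-74/5).
R1 ← R1 − 2/5·R2.
R3 ← R3 − 2/5·R2.
R3 ← R3 / (-1275/148).
R1 ← R1 + 27/74·R3.
R2 ← R2 + 137/296·R3.
Reading off the reduced rows gives p = 1, q = -2, r = 4/3.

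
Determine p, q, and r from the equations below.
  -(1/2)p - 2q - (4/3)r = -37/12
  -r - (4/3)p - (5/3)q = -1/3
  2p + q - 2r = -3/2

Row-reduce the augmented matrix:
R1 ← R1 / (-1/2).
R2 ← R2 + 4/3·R1.
R3 ← R3 − 2·R1.
R2 ← R2 / (11/3).
R1 ← R1 − 4·R2.
R3 ← R3 + 7·R2.
R3 ← R3 / (-27/11).
R1 ← R1 + 4/33·R3.
R2 ← R2 − 23/33·R3.
Reading off the reduced rows gives p = -5/2, q = 5/2, r = -1/2.

p = -5/2, q = 5/2, r = -1/2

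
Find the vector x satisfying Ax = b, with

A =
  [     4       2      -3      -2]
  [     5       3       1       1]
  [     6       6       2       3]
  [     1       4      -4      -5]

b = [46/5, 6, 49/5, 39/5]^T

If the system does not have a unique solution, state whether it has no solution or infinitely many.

x_1 = 4/5, x_2 = 1, x_3 = -2, x_4 = 1

Row-reduce the augmented matrix:
R1 ← R1 / (4).
R2 ← R2 − 5·R1.
R3 ← R3 − 6·R1.
R4 ← R4 − 1·R1.
R2 ← R2 / (1/2).
R1 ← R1 − 1/2·R2.
R3 ← R3 − 3·R2.
R4 ← R4 − 7/2·R2.
R3 ← R3 / (-22).
R1 ← R1 + 11/2·R3.
R2 ← R2 − 19/2·R3.
R4 ← R4 + 73/2·R3.
R4 ← R4 / (-181/44).
R1 ← R1 + 1/4·R4.
R2 ← R2 − 23/44·R4.
R3 ← R3 − 15/22·R4.
Reading off the reduced rows gives x_1 = 4/5, x_2 = 1, x_3 = -2, x_4 = 1.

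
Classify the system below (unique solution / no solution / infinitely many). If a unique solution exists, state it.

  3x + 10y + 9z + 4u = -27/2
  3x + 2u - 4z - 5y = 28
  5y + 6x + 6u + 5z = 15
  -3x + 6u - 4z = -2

no solution

Row-reduce:
R1 ← R1 / (3).
R2 ← R2 − 3·R1.
R3 ← R3 − 6·R1.
R4 ← R4 + 3·R1.
R2 ← R2 / (-15).
R1 ← R1 − 10/3·R2.
R3 ← R3 + 15·R2.
R4 ← R4 − 10·R2.
Swap R3 and R4.
R3 ← R3 / (-11/3).
R1 ← R1 − 1/9·R3.
R2 ← R2 − 13/15·R3.
Row 4 reduces to 0 = 1/2, a contradiction. The system is inconsistent.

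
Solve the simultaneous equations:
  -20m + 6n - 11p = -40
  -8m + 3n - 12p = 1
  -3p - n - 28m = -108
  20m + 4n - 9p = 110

no solution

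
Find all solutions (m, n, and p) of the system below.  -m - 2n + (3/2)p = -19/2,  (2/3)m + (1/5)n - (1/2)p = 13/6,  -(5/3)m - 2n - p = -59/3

m = 4, n = 5, p = 3

Row-reduce the augmented matrix:
R1 ← R1 / (-1).
R2 ← R2 − 2/3·R1.
R3 ← R3 + 5/3·R1.
R2 ← R2 / (-17/15).
R1 ← R1 − 2·R2.
R3 ← R3 − 4/3·R2.
R3 ← R3 / (-99/34).
R1 ← R1 + 21/34·R3.
R2 ← R2 + 15/34·R3.
Reading off the reduced rows gives m = 4, n = 5, p = 3.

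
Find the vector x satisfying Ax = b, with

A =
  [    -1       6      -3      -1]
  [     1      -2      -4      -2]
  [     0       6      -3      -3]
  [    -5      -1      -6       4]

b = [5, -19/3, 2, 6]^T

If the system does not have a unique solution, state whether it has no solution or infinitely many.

Row-reduce the augmented matrix:
R1 ← R1 / (-1).
R2 ← R2 − 1·R1.
R4 ← R4 + 5·R1.
R2 ← R2 / (4).
R1 ← R1 + 6·R2.
R3 ← R3 − 6·R2.
R4 ← R4 + 31·R2.
R3 ← R3 / (15/2).
R1 ← R1 + 15/2·R3.
R2 ← R2 + 7/4·R3.
R4 ← R4 + 181/4·R3.
R4 ← R4 / (-26/5).
R1 ← R1 + 2·R4.
R2 ← R2 + 2/5·R4.
R3 ← R3 − 1/5·R4.
Reading off the reduced rows gives x_1 = -1, x_2 = 1, x_3 = 1/3, x_4 = 1.

x_1 = -1, x_2 = 1, x_3 = 1/3, x_4 = 1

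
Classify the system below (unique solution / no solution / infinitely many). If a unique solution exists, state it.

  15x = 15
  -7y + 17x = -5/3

Row-reduce the augmented matrix:
R1 ← R1 / (15).
R2 ← R2 − 17·R1.
R2 ← R2 / (-7).
Reading off the reduced rows gives x = 1, y = 8/3.

x = 1, y = 8/3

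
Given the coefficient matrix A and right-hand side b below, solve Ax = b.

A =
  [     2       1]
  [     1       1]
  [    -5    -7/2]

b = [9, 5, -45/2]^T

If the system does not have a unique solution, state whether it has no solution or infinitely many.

no solution

Row-reduce:
R1 ← R1 / (2).
R2 ← R2 − 1·R1.
R3 ← R3 + 5·R1.
R2 ← R2 / (1/2).
R1 ← R1 − 1/2·R2.
R3 ← R3 + 1·R2.
Row 3 reduces to 0 = 1, a contradiction. The system is inconsistent.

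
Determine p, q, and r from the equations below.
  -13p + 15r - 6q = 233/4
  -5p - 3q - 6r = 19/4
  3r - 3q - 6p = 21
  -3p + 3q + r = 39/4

Row-reduce the augmented matrix:
R1 ← R1 / (-13).
R2 ← R2 + 5·R1.
R3 ← R3 + 6·R1.
R4 ← R4 + 3·R1.
R2 ← R2 / (-9/13).
R1 ← R1 − 6/13·R2.
R3 ← R3 + 3/13·R2.
R4 ← R4 − 57/13·R2.
Swap R3 and R4.
R3 ← R3 / (-77).
R1 ← R1 + 9·R3.
R2 ← R2 − 17·R3.
R4 reduces to 0 = 0, so the extra equation is consistent.
Reading off the reduced rows gives p = -11/4, q = 0, r = 3/2.

p = -11/4, q = 0, r = 3/2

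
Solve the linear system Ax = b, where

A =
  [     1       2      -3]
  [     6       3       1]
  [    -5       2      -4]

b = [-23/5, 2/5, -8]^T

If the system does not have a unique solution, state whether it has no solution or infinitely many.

x_1 = 2/5, x_2 = -1, x_3 = 1

Row-reduce the augmented matrix:
R2 ← R2 − 6·R1.
R3 ← R3 + 5·R1.
R2 ← R2 / (-9).
R1 ← R1 − 2·R2.
R3 ← R3 − 12·R2.
R3 ← R3 / (19/3).
R1 ← R1 − 11/9·R3.
R2 ← R2 + 19/9·R3.
Reading off the reduced rows gives x_1 = 2/5, x_2 = -1, x_3 = 1.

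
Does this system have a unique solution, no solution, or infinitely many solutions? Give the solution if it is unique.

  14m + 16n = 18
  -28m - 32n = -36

Row-reduce:
R1 ← R1 / (14).
R2 ← R2 + 28·R1.
Rank is 1 with 2 unknowns, leaving n free.

infinitely many solutions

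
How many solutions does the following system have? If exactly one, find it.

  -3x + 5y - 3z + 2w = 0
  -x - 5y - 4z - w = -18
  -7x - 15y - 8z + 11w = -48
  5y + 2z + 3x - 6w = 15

infinitely many solutions

Row-reduce:
R1 ← R1 / (-3).
R2 ← R2 + 1·R1.
R3 ← R3 + 7·R1.
R4 ← R4 − 3·R1.
R2 ← R2 / (-20/3).
R1 ← R1 + 5/3·R2.
R3 ← R3 + 80/3·R2.
R4 ← R4 − 10·R2.
R3 ← R3 / (11).
R1 ← R1 − 7/4·R3.
R2 ← R2 − 9/20·R3.
R4 ← R4 + 11/2·R3.
Rank is 3 with 4 unknowns, leaving w free.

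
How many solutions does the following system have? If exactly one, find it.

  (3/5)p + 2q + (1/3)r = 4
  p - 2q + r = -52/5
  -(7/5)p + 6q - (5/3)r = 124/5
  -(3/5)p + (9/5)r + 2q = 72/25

Row-reduce the augmented matrix:
R1 ← R1 / (3/5).
R2 ← R2 − 1·R1.
R3 ← R3 + 7/5·R1.
R4 ← R4 + 3/5·R1.
R2 ← R2 / (-16/3).
R1 ← R1 − 10/3·R2.
R3 ← R3 − 32/3·R2.
R4 ← R4 − 4·R2.
Swap R3 and R4.
R3 ← R3 / (37/15).
R1 ← R1 − 5/6·R3.
R2 ← R2 + 1/12·R3.
R4 reduces to 0 = 0, so the extra equation is consistent.
Reading off the reduced rows gives p = -2, q = 3, r = -12/5.

p = -2, q = 3, r = -12/5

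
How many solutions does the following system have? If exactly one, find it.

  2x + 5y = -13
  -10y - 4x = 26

infinitely many solutions

Row-reduce:
R1 ← R1 / (2).
R2 ← R2 + 4·R1.
Rank is 1 with 2 unknowns, leaving y free.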